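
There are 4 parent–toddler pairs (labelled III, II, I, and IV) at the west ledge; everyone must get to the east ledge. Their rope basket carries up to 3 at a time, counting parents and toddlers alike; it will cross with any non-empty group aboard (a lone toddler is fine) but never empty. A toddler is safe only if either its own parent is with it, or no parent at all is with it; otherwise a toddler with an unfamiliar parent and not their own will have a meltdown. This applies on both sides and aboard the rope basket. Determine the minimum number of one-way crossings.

9

Counting alone: each trip to the east ledge takes at most 3 across and each return brings at least 1 back, so after t trips out (and t−1 returns) at most 3t − (t−1) of the 8 are across; that first reaches 8 at t = 4, so at least 7 crossings are needed.
The safety rule pushes this higher. Following every safe sequence of crossings, the most of the 8 that can be at the east ledge as the rope basket arrives there on crossing 7 is 7 — never all 8.
So no plan with fewer than 9 crossings exists, and this one achieves 9:
1. parent III and toddler III cross → the east ledge.
2. parent III crosses ← the west ledge.
3. parent II, parent III, and toddler II cross → the east ledge.
4. parent III and toddler III cross ← the west ledge.
5. parent I, parent III, and parent IV cross → the east ledge.
6. toddler II crosses ← the west ledge.
7. toddler II and toddler III cross → the east ledge.
8. toddler III crosses ← the west ledge.
9. toddler I, toddler III, and toddler IV cross → the east ledge.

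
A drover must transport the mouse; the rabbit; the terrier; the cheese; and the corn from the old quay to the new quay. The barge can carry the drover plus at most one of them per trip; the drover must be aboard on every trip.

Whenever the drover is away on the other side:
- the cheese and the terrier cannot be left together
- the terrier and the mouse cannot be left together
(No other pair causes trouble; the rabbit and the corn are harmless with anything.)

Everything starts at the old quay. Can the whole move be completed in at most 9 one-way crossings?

No

Counting alone: the drover can take at most 1 across per trip to the new quay, so moving all 5 needs at least 5 loaded trips out, with a return between consecutive ones — at least 9 crossings.
The safety rule pushes this higher. Following every safe sequence of crossings, the most of the 5 that can be at the new quay as the barge arrives there on crossing 9 is 4 — never all 5.
So the move cannot be finished within 9 crossings. (The shortest complete plan takes 11:)
1. Drover goes to the new quay with the terrier.  [the old quay: the cheese, the corn, the mouse, the rabbit | the new quay: the terrier]
2. Drover goes back to the old quay alone.  [the old quay: the cheese, the corn, the mouse, the rabbit | the new quay: the terrier]
3. Drover goes to the new quay with the mouse.  [the old quay: the cheese, the corn, the rabbit | the new quay: the mouse, the terrier]
4. Drover goes back to the old quay with the terrier.  [the old quay: the cheese, the corn, the rabbit, the terrier | the new quay: the mouse]
5. Drover goes to the new quay with the cheese.  [the old quay: the corn, the rabbit, the terrier | the new quay: the cheese, the mouse]
6. Drover goes back to the old quay alone.  [the old quay: the corn, the rabbit, the terrier | the new quay: the cheese, the mouse]
7. Drover goes to the new quay with the rabbit.  [the old quay: the corn, the terrier | the new quay: the cheese, the mouse, the rabbit]
8. Drover goes back to the old quay alone.  [the old quay: the corn, the terrier | the new quay: the cheese, the mouse, the rabbit]
9. Drover goes to the new quay with the corn.  [the old quay: the terrier | the new quay: the cheese, the corn, the mouse, the rabbit]
10. Drover goes back to the old quay alone.  [the old quay: the terrier | the new quay: the cheese, the corn, the mouse, the rabbit]
11. Drover goes to the new quay with the terrier.  [the old quay: — | the new quay: the cheese, the corn, the mouse, the rabbit, the terrier]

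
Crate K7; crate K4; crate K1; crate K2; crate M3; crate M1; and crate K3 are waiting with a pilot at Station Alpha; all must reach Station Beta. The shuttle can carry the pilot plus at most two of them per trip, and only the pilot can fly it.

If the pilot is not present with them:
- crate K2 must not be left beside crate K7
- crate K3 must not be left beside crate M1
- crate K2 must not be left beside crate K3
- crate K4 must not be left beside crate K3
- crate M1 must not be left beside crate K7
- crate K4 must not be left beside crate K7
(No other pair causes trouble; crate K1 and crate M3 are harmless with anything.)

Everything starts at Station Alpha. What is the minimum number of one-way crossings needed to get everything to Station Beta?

9

Counting alone: the pilot can take at most 2 across per trip to Station Beta, so moving all 7 needs at least 4 loaded trips out, with a return between consecutive ones — at least 7 crossings.
The safety rule pushes this higher. Following every safe sequence of crossings, the most of the 7 that can be at Station Beta as the shuttle arrives there on crossing 7 is 6 — never all 7.
So no plan with fewer than 9 crossings exists, and this one achieves 9:
1. Pilot goes to Station Beta with crate K3 and crate K7.  [Station Alpha: crate K1, crate K2, crate K4, crate M1, crate M3 | Station Beta: crate K3, crate K7]
2. Pilot goes back to Station Alpha alone.  [Station Alpha: crate K1, crate K2, crate K4, crate M1, crate M3 | Station Beta: crate K3, crate K7]
3. Pilot goes to Station Beta with crate K4.  [Station Alpha: crate K1, crate K2, crate M1, crate M3 | Station Beta: crate K3, crate K4, crate K7]
4. Pilot goes back to Station Alpha with crate K3 and crate K7.  [Station Alpha: crate K1, crate K2, crate K3, crate K7, crate M1, crate M3 | Station Beta: crate K4]
5. Pilot goes to Station Beta with crate K2 and crate M1.  [Station Alpha: crate K1, crate K3, crate K7, crate M3 | Station Beta: crate K2, crate K4, crate M1]
6. Pilot goes back to Station Alpha alone.  [Station Alpha: crate K1, crate K3, crate K7, crate M3 | Station Beta: crate K2, crate K4, crate M1]
7. Pilot goes to Station Beta with crate K1 and crate M3.  [Station Alpha: crate K3, crate K7 | Station Beta: crate K1, crate K2, crate K4, crate M1, crate M3]
8. Pilot goes back to Station Alpha alone.  [Station Alpha: crate K3, crate K7 | Station Beta: crate K1, crate K2, crate K4, crate M1, crate M3]
9. Pilot goes to Station Beta with crate K3 and crate K7.  [Station Alpha: — | Station Beta: crate K1, crate K2, crate K3, crate K4, crate K7, crate M1, crate M3]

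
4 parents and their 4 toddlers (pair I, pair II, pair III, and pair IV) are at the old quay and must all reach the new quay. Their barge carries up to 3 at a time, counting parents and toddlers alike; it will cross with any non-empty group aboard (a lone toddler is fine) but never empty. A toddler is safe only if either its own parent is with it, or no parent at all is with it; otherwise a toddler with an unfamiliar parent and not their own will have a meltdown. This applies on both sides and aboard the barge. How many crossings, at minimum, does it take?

Counting alone: each trip to the new quay takes at most 3 across and each return brings at least 1 back, so after t trips out (and t−1 returns) at most 3t − (t−1) of the 8 are across; that first reaches 8 at t = 4, so at least 7 crossings are needed.
The safety rule pushes this higher. Following every safe sequence of crossings, the most of the 8 that can be at the new quay as the barge arrives there on crossing 7 is 7 — never all 8.
So no plan with fewer than 9 crossings exists, and this one achieves 9:
1. parent I and toddler I cross → the new quay.
2. parent I crosses ← the old quay.
3. parent I, parent II, and toddler II cross → the new quay.
4. parent I and toddler I cross ← the old quay.
5. parent I, parent III, and parent IV cross → the new quay.
6. toddler II crosses ← the old quay.
7. toddler I and toddler II cross → the new quay.
8. toddler I crosses ← the old quay.
9. toddler I, toddler III, and toddler IV cross → the new quay.

9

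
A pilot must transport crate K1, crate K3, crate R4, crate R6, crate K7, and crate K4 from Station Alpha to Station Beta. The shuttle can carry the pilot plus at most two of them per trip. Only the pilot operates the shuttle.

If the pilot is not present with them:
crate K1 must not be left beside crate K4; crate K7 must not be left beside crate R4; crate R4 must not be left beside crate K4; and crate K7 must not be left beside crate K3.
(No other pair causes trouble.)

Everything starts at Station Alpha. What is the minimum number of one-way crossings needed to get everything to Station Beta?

Counting alone: the pilot can take at most 2 across per trip to Station Beta, so moving all 6 needs at least 3 loaded trips out, with a return between consecutive ones — at least 5 crossings.
The safety rule pushes this higher. Following every safe sequence of crossings, the most of the 6 that can be at Station Beta as the shuttle arrives there on crossing 5 is 5 — never all 6.
So no plan with fewer than 7 crossings exists, and this one achieves 7:
1. Pilot goes to Station Beta with crate K4 and crate K7.  [Station Alpha: crate K1, crate K3, crate R4, crate R6 | Station Beta: crate K4, crate K7]
2. Pilot goes back to Station Alpha alone.  [Station Alpha: crate K1, crate K3, crate R4, crate R6 | Station Beta: crate K4, crate K7]
3. Pilot goes to Station Beta with crate K1 and crate K3.  [Station Alpha: crate R4, crate R6 | Station Beta: crate K1, crate K3, crate K4, crate K7]
4. Pilot goes back to Station Alpha with crate K4 and crate K7.  [Station Alpha: crate K4, crate K7, crate R4, crate R6 | Station Beta: crate K1, crate K3]
5. Pilot goes to Station Beta with crate R4 and crate R6.  [Station Alpha: crate K4, crate K7 | Station Beta: crate K1, crate K3, crate R4, crate R6]
6. Pilot goes back to Station Alpha alone.  [Station Alpha: crate K4, crate K7 | Station Beta: crate K1, crate K3, crate R4, crate R6]
7. Pilot goes to Station Beta with crate K4 and crate K7.  [Station Alpha: — | Station Beta: crate K1, crate K3, crate K4, crate K7, crate R4, crate R6]

7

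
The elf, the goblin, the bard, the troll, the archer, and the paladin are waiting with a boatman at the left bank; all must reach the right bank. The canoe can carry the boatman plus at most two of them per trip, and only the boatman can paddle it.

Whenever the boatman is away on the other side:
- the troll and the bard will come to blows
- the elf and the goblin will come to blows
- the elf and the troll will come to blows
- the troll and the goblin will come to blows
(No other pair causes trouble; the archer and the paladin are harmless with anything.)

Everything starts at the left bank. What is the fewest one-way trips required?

9

Counting alone: the boatman can take at most 2 across per trip to the right bank, so moving all 6 needs at least 3 loaded trips out, with a return between consecutive ones — at least 5 crossings.
The safety rule pushes this higher. Following every safe sequence of crossings, the most of the 6 that can be at the right bank as the canoe arrives there on crossings 5, 7 is 4, 5 respectively — never all 6.
So no plan with fewer than 9 crossings exists, and this one achieves 9:
1. Boatman goes to the right bank with the elf and the troll.
2. Boatman goes back to the left bank with the elf.
3. Boatman goes to the right bank with the bard and the elf.
4. Boatman goes back to the left bank with the troll.
5. Boatman goes to the right bank with the archer and the goblin.
6. Boatman goes back to the left bank with the elf.
7. Boatman goes to the right bank with the elf and the paladin.
8. Boatman goes back to the left bank with the elf.
9. Boatman goes to the right bank with the elf and the troll.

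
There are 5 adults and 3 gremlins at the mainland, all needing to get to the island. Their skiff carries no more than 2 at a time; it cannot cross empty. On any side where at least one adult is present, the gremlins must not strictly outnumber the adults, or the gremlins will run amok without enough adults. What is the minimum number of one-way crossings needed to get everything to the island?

Counting alone: each trip to the island takes at most 2 across and each return brings at least 1 back, so after t trips out (and t−1 returns) at most 2t − (t−1) of the 8 are across; that first reaches 8 at t = 7, so at least 13 crossings are needed.
The plan below uses exactly 13 crossings, so it is optimal:
1. 2 gremlins → the island.  (the mainland: 5A 1G; the island: 0A 2G)
2. 1 gremlin ← the mainland.  (the mainland: 5A 2G; the island: 0A 1G)
3. 2 gremlins → the island.  (the mainland: 5A 0G; the island: 0A 3G)
4. 1 gremlin ← the mainland.  (the mainland: 5A 1G; the island: 0A 2G)
5. 2 adults → the island.  (the mainland: 3A 1G; the island: 2A 2G)
6. 1 gremlin ← the mainland.  (the mainland: 3A 2G; the island: 2A 1G)
7. 1 adult and 1 gremlin → the island.  (the mainland: 2A 1G; the island: 3A 2G)
8. 1 gremlin ← the mainland.  (the mainland: 2A 2G; the island: 3A 1G)
9. 2 gremlins → the island.  (the mainland: 2A 0G; the island: 3A 3G)
10. 1 gremlin ← the mainland.  (the mainland: 2A 1G; the island: 3A 2G)
11. 1 adult and 1 gremlin → the island.  (the mainland: 1A 0G; the island: 4A 3G)
12. 1 gremlin ← the mainland.  (the mainland: 1A 1G; the island: 4A 2G)
13. 1 adult and 1 gremlin → the island.  (the mainland: 0A 0G; the island: 5A 3G)

13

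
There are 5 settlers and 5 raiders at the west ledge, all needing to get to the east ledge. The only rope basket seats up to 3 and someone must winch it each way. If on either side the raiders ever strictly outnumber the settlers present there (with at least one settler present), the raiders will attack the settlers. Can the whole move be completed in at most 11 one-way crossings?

Yes

Yes — this plan uses 11 crossings (≤ 11):
1. 2 raiders → the east ledge.  (the west ledge: 5S 3R; the east ledge: 0S 2R)
2. 1 raider ← the west ledge.  (the west ledge: 5S 4R; the east ledge: 0S 1R)
3. 3 raiders → the east ledge.  (the west ledge: 5S 1R; the east ledge: 0S 4R)
4. 1 raider ← the west ledge.  (the west ledge: 5S 2R; the east ledge: 0S 3R)
5. 3 settlers → the east ledge.  (the west ledge: 2S 2R; the east ledge: 3S 3R)
6. 1 settler and 1 raider ← the west ledge.  (the west ledge: 3S 3R; the east ledge: 2S 2R)
7. 3 settlers → the east ledge.  (the west ledge: 0S 3R; the east ledge: 5S 2R)
8. 1 raider ← the west ledge.  (the west ledge: 0S 4R; the east ledge: 5S 1R)
9. 2 raiders → the east ledge.  (the west ledge: 0S 2R; the east ledge: 5S 3R)
10. 1 raider ← the west ledge.  (the west ledge: 0S 3R; the east ledge: 5S 2R)
11. 3 raiders → the east ledge.  (the west ledge: 0S 0R; the east ledge: 5S 5R)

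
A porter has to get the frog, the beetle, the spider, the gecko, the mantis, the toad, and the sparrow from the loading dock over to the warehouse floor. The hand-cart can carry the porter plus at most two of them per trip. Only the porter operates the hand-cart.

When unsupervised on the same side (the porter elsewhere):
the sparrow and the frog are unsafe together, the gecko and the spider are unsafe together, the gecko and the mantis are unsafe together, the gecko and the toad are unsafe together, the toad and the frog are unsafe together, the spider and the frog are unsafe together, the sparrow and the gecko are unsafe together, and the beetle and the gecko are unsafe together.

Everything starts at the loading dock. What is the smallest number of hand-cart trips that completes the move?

9

Counting alone: the porter can take at most 2 across per trip to the warehouse floor, so moving all 7 needs at least 4 loaded trips out, with a return between consecutive ones — at least 7 crossings.
The safety rule pushes this higher. Following every safe sequence of crossings, the most of the 7 that can be at the warehouse floor as the hand-cart arrives there on crossing 7 is 5 — never all 7.
So no plan with fewer than 9 crossings exists, and this one achieves 9:
1. Porter goes to the warehouse floor with the frog and the gecko.  [the loading dock: the beetle, the mantis, the sparrow, the spider, the toad | the warehouse floor: the frog, the gecko]
2. Porter goes back to the loading dock alone.  [the loading dock: the beetle, the mantis, the sparrow, the spider, the toad | the warehouse floor: the frog, the gecko]
3. Porter goes to the warehouse floor with the beetle and the mantis.  [the loading dock: the sparrow, the spider, the toad | the warehouse floor: the beetle, the frog, the gecko, the mantis]
4. Porter goes back to the loading dock with the gecko.  [the loading dock: the gecko, the sparrow, the spider, the toad | the warehouse floor: the beetle, the frog, the mantis]
5. Porter goes to the warehouse floor with the gecko and the spider.  [the loading dock: the sparrow, the toad | the warehouse floor: the beetle, the frog, the gecko, the mantis, the spider]
6. Porter goes back to the loading dock with the frog and the gecko.  [the loading dock: the frog, the gecko, the sparrow, the toad | the warehouse floor: the beetle, the mantis, the spider]
7. Porter goes to the warehouse floor with the sparrow and the toad.  [the loading dock: the frog, the gecko | the warehouse floor: the beetle, the mantis, the sparrow, the spider, the toad]
8. Porter goes back to the loading dock alone.  [the loading dock: the frog, the gecko | the warehouse floor: the beetle, the mantis, the sparrow, the spider, the toad]
9. Porter goes to the warehouse floor with the frog and the gecko.  [the loading dock: — | the warehouse floor: the beetle, the frog, the gecko, the mantis, the sparrow, the spider, the toad]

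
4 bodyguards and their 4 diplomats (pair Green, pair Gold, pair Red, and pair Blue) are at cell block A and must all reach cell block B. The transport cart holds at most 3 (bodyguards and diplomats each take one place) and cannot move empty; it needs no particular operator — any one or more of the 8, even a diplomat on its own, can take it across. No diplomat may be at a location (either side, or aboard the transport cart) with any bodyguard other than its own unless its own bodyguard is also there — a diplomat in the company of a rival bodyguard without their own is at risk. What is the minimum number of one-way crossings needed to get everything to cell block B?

Counting alone: each trip to cell block B takes at most 3 across and each return brings at least 1 back, so after t trips out (and t−1 returns) at most 3t − (t−1) of the 8 are across; that first reaches 8 at t = 4, so at least 7 crossings are needed.
The safety rule pushes this higher. Following every safe sequence of crossings, the most of the 8 that can be at cell block B as the transport cart arrives there on crossing 7 is 7 — never all 8.
So no plan with fewer than 9 crossings exists, and this one achieves 9:
1. bodyguard Green and diplomat Green cross → cell block B.
2. bodyguard Green crosses ← cell block A.
3. bodyguard Gold, bodyguard Green, and diplomat Gold cross → cell block B.
4. bodyguard Green and diplomat Green cross ← cell block A.
5. bodyguard Blue, bodyguard Green, and bodyguard Red cross → cell block B.
6. diplomat Gold crosses ← cell block A.
7. diplomat Gold and diplomat Green cross → cell block B.
8. diplomat Green crosses ← cell block A.
9. diplomat Blue, diplomat Green, and diplomat Red cross → cell block B.

9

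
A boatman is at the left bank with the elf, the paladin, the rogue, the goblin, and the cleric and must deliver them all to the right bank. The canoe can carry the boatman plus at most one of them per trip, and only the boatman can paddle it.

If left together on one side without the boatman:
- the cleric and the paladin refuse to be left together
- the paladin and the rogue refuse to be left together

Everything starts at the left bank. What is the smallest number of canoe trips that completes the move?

Counting alone: the boatman can take at most 1 across per trip to the right bank, so moving all 5 needs at least 5 loaded trips out, with a return between consecutive ones — at least 9 crossings.
The safety rule pushes this higher. Following every safe sequence of crossings, the most of the 5 that can be at the right bank as the canoe arrives there on crossing 9 is 4 — never all 5.
So no plan with fewer than 11 crossings exists, and this one achieves 11:
1. Boatman goes to the right bank with the paladin.
2. Boatman goes back to the left bank alone.
3. Boatman goes to the right bank with the elf.
4. Boatman goes back to the left bank alone.
5. Boatman goes to the right bank with the rogue.
6. Boatman goes back to the left bank with the paladin.
7. Boatman goes to the right bank with the cleric.
8. Boatman goes back to the left bank alone.
9. Boatman goes to the right bank with the goblin.
10. Boatman goes back to the left bank alone.
11. Boatman goes to the right bank with the paladin.

11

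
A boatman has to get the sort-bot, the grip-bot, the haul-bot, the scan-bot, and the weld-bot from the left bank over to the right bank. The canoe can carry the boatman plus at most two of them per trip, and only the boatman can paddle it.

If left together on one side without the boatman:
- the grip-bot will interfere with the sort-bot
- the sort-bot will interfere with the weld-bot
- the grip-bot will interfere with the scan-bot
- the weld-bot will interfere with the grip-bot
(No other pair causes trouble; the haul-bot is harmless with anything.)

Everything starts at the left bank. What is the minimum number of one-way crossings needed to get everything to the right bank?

Counting alone: the boatman can take at most 2 across per trip to the right bank, so moving all 5 needs at least 3 loaded trips out, with a return between consecutive ones — at least 5 crossings.
The safety rule pushes this higher. Following every safe sequence of crossings, the most of the 5 that can be at the right bank as the canoe arrives there on crossing 5 is 4 — never all 5.
So no plan with fewer than 7 crossings exists, and this one achieves 7:
1. Boatman goes to the right bank with the grip-bot and the sort-bot.  [the left bank: the haul-bot, the scan-bot, the weld-bot | the right bank: the grip-bot, the sort-bot]
2. Boatman goes back to the left bank with the sort-bot.  [the left bank: the haul-bot, the scan-bot, the sort-bot, the weld-bot | the right bank: the grip-bot]
3. Boatman goes to the right bank with the haul-bot and the sort-bot.  [the left bank: the scan-bot, the weld-bot | the right bank: the grip-bot, the haul-bot, the sort-bot]
4. Boatman goes back to the left bank with the sort-bot.  [the left bank: the scan-bot, the sort-bot, the weld-bot | the right bank: the grip-bot, the haul-bot]
5. Boatman goes to the right bank with the scan-bot and the sort-bot.  [the left bank: the weld-bot | the right bank: the grip-bot, the haul-bot, the scan-bot, the sort-bot]
6. Boatman goes back to the left bank with the grip-bot.  [the left bank: the grip-bot, the weld-bot | the right bank: the haul-bot, the scan-bot, the sort-bot]
7. Boatman goes to the right bank with the grip-bot and the weld-bot.  [the left bank: — | the right bank: the grip-bot, the haul-bot, the scan-bot, the sort-bot, the weld-bot]

7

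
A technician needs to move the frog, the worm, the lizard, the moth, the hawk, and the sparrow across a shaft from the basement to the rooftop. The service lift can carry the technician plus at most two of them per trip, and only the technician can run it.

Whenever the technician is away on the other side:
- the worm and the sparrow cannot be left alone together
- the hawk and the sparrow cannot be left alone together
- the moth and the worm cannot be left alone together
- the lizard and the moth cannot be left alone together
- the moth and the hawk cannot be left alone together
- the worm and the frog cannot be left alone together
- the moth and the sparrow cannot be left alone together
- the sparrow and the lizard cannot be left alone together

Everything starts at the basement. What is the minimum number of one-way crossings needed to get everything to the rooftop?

impossible

Whatever the first load, the items left behind include a forbidden pair without the technician. No opening move is safe, so no plan exists.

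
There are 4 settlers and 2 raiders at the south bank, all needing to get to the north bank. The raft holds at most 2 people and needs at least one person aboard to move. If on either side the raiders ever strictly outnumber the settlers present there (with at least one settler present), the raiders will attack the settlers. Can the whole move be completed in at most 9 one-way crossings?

Yes — this plan uses 9 crossings (≤ 9):
1. 2 raiders → the north bank.  (the south bank: 4S 0R; the north bank: 0S 2R)
2. 1 raider ← the south bank.  (the south bank: 4S 1R; the north bank: 0S 1R)
3. 2 settlers → the north bank.  (the south bank: 2S 1R; the north bank: 2S 1R)
4. 1 raider ← the south bank.  (the south bank: 2S 2R; the north bank: 2S 0R)
5. 2 raiders → the north bank.  (the south bank: 2S 0R; the north bank: 2S 2R)
6. 1 raider ← the south bank.  (the south bank: 2S 1R; the north bank: 2S 1R)
7. 1 settler and 1 raider → the north bank.  (the south bank: 1S 0R; the north bank: 3S 2R)
8. 1 raider ← the south bank.  (the south bank: 1S 1R; the north bank: 3S 1R)
9. 1 settler and 1 raider → the north bank.  (the south bank: 0S 0R; the north bank: 4S 2R)

Yes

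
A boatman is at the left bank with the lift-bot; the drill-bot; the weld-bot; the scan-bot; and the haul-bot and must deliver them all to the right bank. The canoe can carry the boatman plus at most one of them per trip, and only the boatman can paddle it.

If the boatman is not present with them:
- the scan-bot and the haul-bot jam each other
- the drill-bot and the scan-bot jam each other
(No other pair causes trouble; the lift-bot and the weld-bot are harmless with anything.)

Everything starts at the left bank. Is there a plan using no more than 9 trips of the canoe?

Counting alone: the boatman can take at most 1 across per trip to the right bank, so moving all 5 needs at least 5 loaded trips out, with a return between consecutive ones — at least 9 crossings.
The safety rule pushes this higher. Following every safe sequence of crossings, the most of the 5 that can be at the right bank as the canoe arrives there on crossing 9 is 4 — never all 5.
So the move cannot be finished within 9 crossings. (The shortest complete plan takes 11:)
1. Boatman goes to the right bank with the scan-bot.  [the left bank: the drill-bot, the haul-bot, the lift-bot, the weld-bot | the right bank: the scan-bot]
2. Boatman goes back to the left bank alone.  [the left bank: the drill-bot, the haul-bot, the lift-bot, the weld-bot | the right bank: the scan-bot]
3. Boatman goes to the right bank with the lift-bot.  [the left bank: the drill-bot, the haul-bot, the weld-bot | the right bank: the lift-bot, the scan-bot]
4. Boatman goes back to the left bank alone.  [the left bank: the drill-bot, the haul-bot, the weld-bot | the right bank: the lift-bot, the scan-bot]
5. Boatman goes to the right bank with the drill-bot.  [the left bank: the haul-bot, the weld-bot | the right bank: the drill-bot, the lift-bot, the scan-bot]
6. Boatman goes back to the left bank with the scan-bot.  [the left bank: the haul-bot, the scan-bot, the weld-bot | the right bank: the drill-bot, the lift-bot]
7. Boatman goes to the right bank with the haul-bot.  [the left bank: the scan-bot, the weld-bot | the right bank: the drill-bot, the haul-bot, the lift-bot]
8. Boatman goes back to the left bank alone.  [the left bank: the scan-bot, the weld-bot | the right bank: the drill-bot, the haul-bot, the lift-bot]
9. Boatman goes to the right bank with the weld-bot.  [the left bank: the scan-bot | the right bank: the drill-bot, the haul-bot, the lift-bot, the weld-bot]
10. Boatman goes back to the left bank alone.  [the left bank: the scan-bot | the right bank: the drill-bot, the haul-bot, the lift-bot, the weld-bot]
11. Boatman goes to the right bank with the scan-bot.  [the left bank: — | the right bank: the drill-bot, the haul-bot, the lift-bot, the scan-bot, the weld-bot]

No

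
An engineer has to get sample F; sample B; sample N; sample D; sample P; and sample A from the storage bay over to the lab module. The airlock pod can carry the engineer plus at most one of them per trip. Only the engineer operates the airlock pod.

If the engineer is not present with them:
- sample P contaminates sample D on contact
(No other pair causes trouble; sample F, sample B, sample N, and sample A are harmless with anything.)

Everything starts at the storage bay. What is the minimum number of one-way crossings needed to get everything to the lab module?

Counting alone: the engineer can take at most 1 across per trip to the lab module, so moving all 6 needs at least 6 loaded trips out, with a return between consecutive ones — at least 11 crossings.
The plan below uses exactly 11 crossings, so it is optimal:
1. Engineer goes to the lab module with sample D.  [the storage bay: sample A, sample B, sample F, sample N, sample P | the lab module: sample D]
2. Engineer goes back to the storage bay alone.  [the storage bay: sample A, sample B, sample F, sample N, sample P | the lab module: sample D]
3. Engineer goes to the lab module with sample F.  [the storage bay: sample A, sample B, sample N, sample P | the lab module: sample D, sample F]
4. Engineer goes back to the storage bay alone.  [the storage bay: sample A, sample B, sample N, sample P | the lab module: sample D, sample F]
5. Engineer goes to the lab module with sample B.  [the storage bay: sample A, sample N, sample P | the lab module: sample B, sample D, sample F]
6. Engineer goes back to the storage bay alone.  [the storage bay: sample A, sample N, sample P | the lab module: sample B, sample D, sample F]
7. Engineer goes to the lab module with sample N.  [the storage bay: sample A, sample P | the lab module: sample B, sample D, sample F, sample N]
8. Engineer goes back to the storage bay alone.  [the storage bay: sample A, sample P | the lab module: sample B, sample D, sample F, sample N]
9. Engineer goes to the lab module with sample A.  [the storage bay: sample P | the lab module: sample A, sample B, sample D, sample F, sample N]
10. Engineer goes back to the storage bay alone.  [the storage bay: sample P | the lab module: sample A, sample B, sample D, sample F, sample N]
11. Engineer goes to the lab module with sample P.  [the storage bay: — | the lab module: sample A, sample B, sample D, sample F, sample N, sample P]

11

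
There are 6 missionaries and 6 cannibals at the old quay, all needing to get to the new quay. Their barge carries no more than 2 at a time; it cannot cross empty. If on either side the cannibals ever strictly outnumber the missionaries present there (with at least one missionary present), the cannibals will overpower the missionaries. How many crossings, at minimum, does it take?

Following every safe sequence of crossings from the start, the most of the 12 that can be at the new quay as the barge arrives there on crossings 1, 3, 5, 7, 9 is 2, 3, 4, 5, 6 respectively; the best ever achieved is 6 of 12.
From crossing 11 on, no configuration arises that was not already reachable earlier: only 15 distinct safe configurations (who is on which side, and where the barge is) can ever be reached, none of them has everyone across, and every continuation just revisits them. They are: 0 missionaries + 0 cannibals across (barge back at the start); 0 missionaries + 1 cannibal across (barge there); 0 missionaries + 1 cannibal across (barge back at the start); 0 missionaries + 2 cannibals across (barge there); 0 missionaries + 2 cannibals across (barge back at the start); 0 missionaries + 3 cannibals across (barge there); 0 missionaries + 3 cannibals across (barge back at the start); 0 missionaries + 4 cannibals across (barge there); 0 missionaries + 4 cannibals across (barge back at the start); 0 missionaries + 5 cannibals across (barge there); 0 missionaries + 5 cannibals across (barge back at the start); 0 missionaries + 6 cannibals across (barge there); 1 missionary + 1 cannibal across (barge there); 1 missionary + 1 cannibal across (barge back at the start); 2 missionaries + 2 cannibals across (barge there). So no valid plan exists.

impossible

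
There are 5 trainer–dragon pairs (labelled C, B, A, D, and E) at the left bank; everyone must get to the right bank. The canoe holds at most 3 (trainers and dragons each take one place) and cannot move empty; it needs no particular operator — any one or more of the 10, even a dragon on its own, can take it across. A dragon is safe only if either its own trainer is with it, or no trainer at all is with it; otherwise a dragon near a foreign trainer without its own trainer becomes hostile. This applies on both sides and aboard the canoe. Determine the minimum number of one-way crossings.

11

Counting alone: each trip to the right bank takes at most 3 across and each return brings at least 1 back, so after t trips out (and t−1 returns) at most 3t − (t−1) of the 10 are across; that first reaches 10 at t = 5, so at least 9 crossings are needed.
The safety rule pushes this higher. Following every safe sequence of crossings, the most of the 10 that can be at the right bank as the canoe arrives there on crossing 9 is 9 — never all 10.
So no plan with fewer than 11 crossings exists, and this one achieves 11:
1. dragon C and trainer C cross → the right bank.
2. trainer C crosses ← the left bank.
3. dragon A, dragon B, and dragon D cross → the right bank.
4. dragon C crosses ← the left bank.
5. trainer A, trainer B, and trainer D cross → the right bank.
6. dragon B and trainer B cross ← the left bank.
7. trainer B, trainer C, and trainer E cross → the right bank.
8. dragon A crosses ← the left bank.
9. dragon B and dragon C cross → the right bank.
10. dragon C crosses ← the left bank.
11. dragon A, dragon C, and dragon E cross → the right bank.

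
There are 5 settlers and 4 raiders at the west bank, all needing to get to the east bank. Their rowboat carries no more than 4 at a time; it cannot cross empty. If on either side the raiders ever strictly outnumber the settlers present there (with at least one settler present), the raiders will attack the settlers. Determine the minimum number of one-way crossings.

5

Counting alone: each trip to the east bank takes at most 4 across and each return brings at least 1 back, so after t trips out (and t−1 returns) at most 4t − (t−1) of the 9 are across; that first reaches 9 at t = 3, so at least 5 crossings are needed.
The plan below uses exactly 5 crossings, so it is optimal:
1. 3 raiders → the east bank.  (the west bank: 5S 1R; the east bank: 0S 3R)
2. 1 raider ← the west bank.  (the west bank: 5S 2R; the east bank: 0S 2R)
3. 3 settlers and 1 raider → the east bank.  (the west bank: 2S 1R; the east bank: 3S 3R)
4. 1 raider ← the west bank.  (the west bank: 2S 2R; the east bank: 3S 2R)
5. 2 settlers and 2 raiders → the east bank.  (the west bank: 0S 0R; the east bank: 5S 4R)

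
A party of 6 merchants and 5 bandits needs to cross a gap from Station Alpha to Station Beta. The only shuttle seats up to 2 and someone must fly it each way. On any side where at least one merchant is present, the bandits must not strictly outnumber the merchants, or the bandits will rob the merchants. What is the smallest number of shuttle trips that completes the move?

Counting alone: each trip to Station Beta takes at most 2 across and each return brings at least 1 back, so after t trips out (and t−1 returns) at most 2t − (t−1) of the 11 are across; that first reaches 11 at t = 10, so at least 19 crossings are needed.
The plan below uses exactly 19 crossings, so it is optimal:
1. 2 bandits → Station Beta.  (Station Alpha: 6M 3B; Station Beta: 0M 2B)
2. 1 bandit ← Station Alpha.  (Station Alpha: 6M 4B; Station Beta: 0M 1B)
3. 2 bandits → Station Beta.  (Station Alpha: 6M 2B; Station Beta: 0M 3B)
4. 1 bandit ← Station Alpha.  (Station Alpha: 6M 3B; Station Beta: 0M 2B)
5. 2 merchants → Station Beta.  (Station Alpha: 4M 3B; Station Beta: 2M 2B)
6. 1 bandit ← Station Alpha.  (Station Alpha: 4M 4B; Station Beta: 2M 1B)
7. 1 merchant and 1 bandit → Station Beta.  (Station Alpha: 3M 3B; Station Beta: 3M 2B)
8. 1 merchant ← Station Alpha.  (Station Alpha: 4M 3B; Station Beta: 2M 2B)
9. 1 merchant and 1 bandit → Station Beta.  (Station Alpha: 3M 2B; Station Beta: 3M 3B)
10. 1 bandit ← Station Alpha.  (Station Alpha: 3M 3B; Station Beta: 3M 2B)
11. 1 merchant and 1 bandit → Station Beta.  (Station Alpha: 2M 2B; Station Beta: 4M 3B)
12. 1 merchant ← Station Alpha.  (Station Alpha: 3M 2B; Station Beta: 3M 3B)
13. 1 merchant and 1 bandit → Station Beta.  (Station Alpha: 2M 1B; Station Beta: 4M 4B)
14. 1 bandit ← Station Alpha.  (Station Alpha: 2M 2B; Station Beta: 4M 3B)
15. 1 merchant and 1 bandit → Station Beta.  (Station Alpha: 1M 1B; Station Beta: 5M 4B)
16. 1 merchant ← Station Alpha.  (Station Alpha: 2M 1B; Station Beta: 4M 4B)
17. 1 merchant and 1 bandit → Station Beta.  (Station Alpha: 1M 0B; Station Beta: 5M 5B)
18. 1 bandit ← Station Alpha.  (Station Alpha: 1M 1B; Station Beta: 5M 4B)
19. 1 merchant and 1 bandit → Station Beta.  (Station Alpha: 0M 0B; Station Beta: 6M 5B)

19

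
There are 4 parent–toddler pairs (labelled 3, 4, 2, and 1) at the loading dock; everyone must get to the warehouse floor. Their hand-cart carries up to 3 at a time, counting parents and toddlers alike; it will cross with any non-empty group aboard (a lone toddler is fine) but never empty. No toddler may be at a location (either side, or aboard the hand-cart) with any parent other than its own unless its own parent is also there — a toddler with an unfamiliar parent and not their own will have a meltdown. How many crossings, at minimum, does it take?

Counting alone: each trip to the warehouse floor takes at most 3 across and each return brings at least 1 back, so after t trips out (and t−1 returns) at most 3t − (t−1) of the 8 are across; that first reaches 8 at t = 4, so at least 7 crossings are needed.
The safety rule pushes this higher. Following every safe sequence of crossings, the most of the 8 that can be at the warehouse floor as the hand-cart arrives there on crossing 7 is 7 — never all 8.
So no plan with fewer than 9 crossings exists, and this one achieves 9:
1. parent 3 and toddler 3 cross → the warehouse floor.
2. parent 3 crosses ← the loading dock.
3. parent 3, parent 4, and toddler 4 cross → the warehouse floor.
4. parent 3 and toddler 3 cross ← the loading dock.
5. parent 1, parent 2, and parent 3 cross → the warehouse floor.
6. toddler 4 crosses ← the loading dock.
7. toddler 3 and toddler 4 cross → the warehouse floor.
8. toddler 3 crosses ← the loading dock.
9. toddler 1, toddler 2, and toddler 3 cross → the warehouse floor.

9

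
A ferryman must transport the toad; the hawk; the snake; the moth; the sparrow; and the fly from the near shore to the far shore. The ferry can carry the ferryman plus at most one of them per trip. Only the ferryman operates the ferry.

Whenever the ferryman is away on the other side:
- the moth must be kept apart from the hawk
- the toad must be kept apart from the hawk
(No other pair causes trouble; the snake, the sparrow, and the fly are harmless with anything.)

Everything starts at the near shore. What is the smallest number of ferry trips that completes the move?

Counting alone: the ferryman can take at most 1 across per trip to the far shore, so moving all 6 needs at least 6 loaded trips out, with a return between consecutive ones — at least 11 crossings.
The safety rule pushes this higher. Following every safe sequence of crossings, the most of the 6 that can be at the far shore as the ferry arrives there on crossing 11 is 5 — never all 6.
So no plan with fewer than 13 crossings exists, and this one achieves 13:
1. Ferryman goes to the far shore with the hawk.  [the near shore: the fly, the moth, the snake, the sparrow, the toad | the far shore: the hawk]
2. Ferryman goes back to the near shore alone.  [the near shore: the fly, the moth, the snake, the sparrow, the toad | the far shore: the hawk]
3. Ferryman goes to the far shore with the toad.  [the near shore: the fly, the moth, the snake, the sparrow | the far shore: the hawk, the toad]
4. Ferryman goes back to the near shore with the hawk.  [the near shore: the fly, the hawk, the moth, the snake, the sparrow | the far shore: the toad]
5. Ferryman goes to the far shore with the moth.  [the near shore: the fly, the hawk, the snake, the sparrow | the far shore: the moth, the toad]
6. Ferryman goes back to the near shore alone.  [the near shore: the fly, the hawk, the snake, the sparrow | the far shore: the moth, the toad]
7. Ferryman goes to the far shore with the snake.  [the near shore: the fly, the hawk, the sparrow | the far shore: the moth, the snake, the toad]
8. Ferryman goes back to the near shore alone.  [the near shore: the fly, the hawk, the sparrow | the far shore: the moth, the snake, the toad]
9. Ferryman goes to the far shore with the sparrow.  [the near shore: the fly, the hawk | the far shore: the moth, the snake, the sparrow, the toad]
10. Ferryman goes back to the near shore alone.  [the near shore: the fly, the hawk | the far shore: the moth, the snake, the sparrow, the toad]
11. Ferryman goes to the far shore with the fly.  [the near shore: the hawk | the far shore: the fly, the moth, the snake, the sparrow, the toad]
12. Ferryman goes back to the near shore alone.  [the near shore: the hawk | the far shore: the fly, the moth, the snake, the sparrow, the toad]
13. Ferryman goes to the far shore with the hawk.  [the near shore: — | the far shore: the fly, the hawk, the moth, the snake, the sparrow, the toad]

13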